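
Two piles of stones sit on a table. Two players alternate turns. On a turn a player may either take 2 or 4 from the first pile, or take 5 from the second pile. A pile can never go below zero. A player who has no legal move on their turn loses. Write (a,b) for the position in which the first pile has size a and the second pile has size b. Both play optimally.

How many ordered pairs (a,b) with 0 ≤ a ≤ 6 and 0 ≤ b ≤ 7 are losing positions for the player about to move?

Label each position W (a win for the player to move) or L (a loss). A position with no legal move is L; any other position is W exactly when some move reaches an L, and L when every move reaches a W.
Every move lowers a or b (never raises either), so fill the grid row by row in increasing a, and left to right within a row: each cell's successors are then already labelled.
      b=0  b=1  b=2  b=3  b=4  b=5  b=6  b=7
a=0:    L    L    L    L    L    W    W    W
a=1:    L    L    L    L    L    W    W    W
a=2:    W    W    W    W    W    L    L    L
a=3:    W    W    W    W    W    L    L    L
a=4:    W    W    W    W    W    W    W    W
a=5:    W    W    W    W    W    W    W    W
a=6:    L    L    L    L    L    W    W    W
Cells with no legal move (terminal, hence L): (0,0), (0,1), (0,2), (0,3), (0,4), (1,0), (1,1), (1,2), (1,3), (1,4).
The remaining L cells, each justified by listing all of its moves:
(2,5): →(0,5)(W), (2,0)(W) — all W, so L
(2,6): →(0,6)(W), (2,1)(W) — all W, so L
(2,7): →(0,7)(W), (2,2)(W) — all W, so L
(3,5): →(1,5)(W), (3,0)(W) — all W, so L
(3,6): →(1,6)(W), (3,1)(W) — all W, so L
(3,7): →(1,7)(W), (3,2)(W) — all W, so L
(6,0): →(4,0)(W), (2,0)(W) — all W, so L
(6,1): →(4,1)(W), (2,1)(W) — all W, so L
(6,2): →(4,2)(W), (2,2)(W) — all W, so L
(6,3): →(4,3)(W), (2,3)(W) — all W, so L
(6,4): →(4,4)(W), (2,4)(W) — all W, so L
Every other cell has at least one move into one of the L cells above, so it is W.
L cells per row: a=0: 5, a=1: 5, a=2: 3, a=3: 3, a=4: 0, a=5: 0, a=6: 5; total 21.

21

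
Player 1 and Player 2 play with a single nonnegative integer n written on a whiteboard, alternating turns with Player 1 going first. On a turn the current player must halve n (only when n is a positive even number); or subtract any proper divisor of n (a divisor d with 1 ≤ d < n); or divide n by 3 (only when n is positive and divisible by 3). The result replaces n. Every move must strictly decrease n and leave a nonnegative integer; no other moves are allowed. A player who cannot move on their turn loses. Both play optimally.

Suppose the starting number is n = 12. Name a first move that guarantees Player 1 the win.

Move to 4.

Compute win/loss labels from the base case upward. A position with no move is L. Any other position is W if it can reach an L in one move, else L.
n=0: no move → L
n=1: no move → L
n=2: →1(L), so W
n=3: →1(L), so W
n=4: →2(W), 3(W) — all W, so L
n=5: →4(L), so W
n=6: →4(L), so W
n=7: →6(W) only, which is W, so L
n=8: →4(L), so W
n=9: →3(W), 6(W), 8(W) — all W, so L
n=10: →9(L), so W
n=11: →10(W) only, which is W, so L
n=12: →4(L), so W
From 12, the L positions reachable in one move are: 4, 9, 11. Any move reaching one of these is winning.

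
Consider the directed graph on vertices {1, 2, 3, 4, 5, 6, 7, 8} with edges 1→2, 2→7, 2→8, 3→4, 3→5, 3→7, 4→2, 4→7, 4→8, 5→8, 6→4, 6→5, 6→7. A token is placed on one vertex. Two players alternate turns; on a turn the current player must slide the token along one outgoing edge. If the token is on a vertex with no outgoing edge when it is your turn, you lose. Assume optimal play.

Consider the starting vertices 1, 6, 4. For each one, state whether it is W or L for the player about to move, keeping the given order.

1: L, 6: W, 4: W

Classify positions by backward induction: terminal positions (no move available) are L. From any other position, the mover wins iff some move reaches an L.
Every edge goes from a vertex to one that appears earlier in the order 7, 8, 2, 4, 1, 5, 3, 6, so processing vertices in that order labels each vertex after all of its successors.
7: no outgoing edge → L
8: no outgoing edge → L
2: →8(L), so W
4: →8(L), so W
1: →2(W) only, which is W, so L
5: →8(L), so W
3: →7(L), so W
6: →7(L), so W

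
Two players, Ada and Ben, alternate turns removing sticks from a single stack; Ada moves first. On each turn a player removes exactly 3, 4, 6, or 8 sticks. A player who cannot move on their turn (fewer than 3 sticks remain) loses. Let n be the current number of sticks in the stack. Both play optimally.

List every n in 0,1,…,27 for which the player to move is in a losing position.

0, 1, 2, 11, 12, 13, 22, 23, 24

Work bottom-up. With no move the player to move loses. Otherwise the position is W if at least one move leads to an L position for the opponent, and L if every move leads to a W.
n=0: no move → L
n=1: no move → L
n=2: no move → L
n=3: can move to 0, which is L ⇒ W
n=4: can move to 1, which is L ⇒ W
n=5: can move to 2, which is L ⇒ W
n=6: can move to 2, which is L ⇒ W
n=7: can move to 1, which is L ⇒ W
n=8: can move to 2, which is L ⇒ W
n=9: can move to 1, which is L ⇒ W
n=10: can move to 2, which is L ⇒ W
n=11: moves to 8(W), 7(W), 5(W), 3(W); every one is W ⇒ L
n=12: moves to 9(W), 8(W), 6(W), 4(W); every one is W ⇒ L
n=13: moves to 10(W), 9(W), 7(W), 5(W); every one is W ⇒ L
n=14: can move to 11, which is L ⇒ W
n=15: can move to 12, which is L ⇒ W
n=16: can move to 13, which is L ⇒ W
n=17: can move to 13, which is L ⇒ W
n=18: can move to 12, which is L ⇒ W
n=19: can move to 13, which is L ⇒ W
n=20: can move to 12, which is L ⇒ W
n=21: can move to 13, which is L ⇒ W
n=22: moves to 19(W), 18(W), 16(W), 14(W); every one is W ⇒ L
n=23: moves to 20(W), 19(W), 17(W), 15(W); every one is W ⇒ L
n=24: moves to 21(W), 20(W), 18(W), 16(W); every one is W ⇒ L
n=25: can move to 22, which is L ⇒ W
n=26: can move to 23, which is L ⇒ W
n=27: can move to 24, which is L ⇒ W
Reading off the rows marked L gives the requested list; there are 9 such values of n.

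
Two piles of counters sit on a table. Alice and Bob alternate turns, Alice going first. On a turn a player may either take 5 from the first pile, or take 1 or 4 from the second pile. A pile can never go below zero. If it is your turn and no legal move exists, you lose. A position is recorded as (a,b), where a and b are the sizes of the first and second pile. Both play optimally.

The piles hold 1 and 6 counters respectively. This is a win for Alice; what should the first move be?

Compute win/loss labels from the base case upward. A position with no move is L. Any other position is W if it can reach an L in one move, else L.
No move ever increases a pile, so every position that can arise here has a ≤ 1 and b ≤ 6; it is enough to label the cells with 0 ≤ a ≤ 1 and 0 ≤ b ≤ 6.
Every move lowers a or b (never raises either), so fill the grid row by row in increasing a, and left to right within a row: each cell's successors are then already labelled.
      b=0  b=1  b=2  b=3  b=4  b=5  b=6
a=0:    L    W    L    W    W    L    W
a=1:    L    W    L    W    W    L    W
Cells with no legal move (terminal, hence L): (0,0), (1,0).
The remaining L cells, each justified by listing all of its moves:
(0,2): only reaches (0,1)(W), which is W → L
(0,5): only reaches (0,4)(W), (0,1)(W), all W → L
(1,2): only reaches (1,1)(W), which is W → L
(1,5): only reaches (1,4)(W), (1,1)(W), all W → L
Every other cell has at least one move into one of the L cells above, so it is W.
From (1,6), the L positions reachable in one move are: (1,5), (1,2). Any move reaching one of these is winning.

Move to (1,5).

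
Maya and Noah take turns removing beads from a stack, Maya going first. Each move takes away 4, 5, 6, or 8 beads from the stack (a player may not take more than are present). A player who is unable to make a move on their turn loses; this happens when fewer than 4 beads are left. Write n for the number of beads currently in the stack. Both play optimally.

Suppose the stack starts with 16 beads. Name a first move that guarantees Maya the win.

Positions with no move are L. A position that does have a move is losing for the player to move precisely when every available move leads to a winning position for the opponent. Fill in the labels:
n=0: no move → L
n=1: no move → L
n=2: no move → L
n=3: no move → L
n=4: →0(L), so W
n=5: →1(L), so W
n=6: →2(L), so W
n=7: →3(L), so W
n=8: →3(L), so W
n=9: →3(L), so W
n=10: →2(L), so W
n=11: →3(L), so W
n=12: →8(W), 7(W), 6(W), 4(W) — all W, so L
n=13: →9(W), 8(W), 7(W), 5(W) — all W, so L
n=14: →10(W), 9(W), 8(W), 6(W) — all W, so L
n=15: →11(W), 10(W), 9(W), 7(W) — all W, so L
n=16: →12(L), so W
From 16, the L positions reachable in one move are: 12.

Remove 4, leaving 12.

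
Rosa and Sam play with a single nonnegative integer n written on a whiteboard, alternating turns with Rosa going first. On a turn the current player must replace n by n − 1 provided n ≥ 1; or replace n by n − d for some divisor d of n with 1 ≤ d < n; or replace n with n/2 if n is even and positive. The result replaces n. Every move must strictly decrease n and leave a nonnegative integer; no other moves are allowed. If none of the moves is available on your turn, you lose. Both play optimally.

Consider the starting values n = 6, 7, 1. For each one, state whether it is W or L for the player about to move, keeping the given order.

6: W, 7: L, 1: W

Classify positions by backward induction: terminal positions (no move available) are L. From any other position, the mover wins iff some move reaches an L.
n=0: no move → L
n=1: →0(L), so W
n=2: →1(W) only, which is W, so L
n=3: →2(L), so W
n=4: →2(L), so W
n=5: →4(W) only, which is W, so L
n=6: →5(L), so W
n=7: →6(W) only, which is W, so L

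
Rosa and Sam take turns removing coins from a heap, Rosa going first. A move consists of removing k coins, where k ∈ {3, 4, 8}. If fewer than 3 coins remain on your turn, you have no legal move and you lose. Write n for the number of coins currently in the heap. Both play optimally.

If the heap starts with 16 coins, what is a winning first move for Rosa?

Remove 3, leaving 13.

Compute win/loss labels from the base case upward. A position with no move is L. Any other position is W if it can reach an L in one move, else L.
n=0: no move → L
n=1: no move → L
n=2: no move → L
n=3: W (go to 0, an L position)
n=4: W (go to 1, an L position)
n=5: W (go to 2, an L position)
n=6: W (go to 2, an L position)
n=7: L (options 4(W), 3(W) are all W)
n=8: W (go to 0, an L position)
n=9: W (go to 1, an L position)
n=10: W (go to 7, an L position)
n=11: W (go to 7, an L position)
n=12: L (options 9(W), 8(W), 4(W) are all W)
n=13: L (options 10(W), 9(W), 5(W) are all W)
n=14: L (options 11(W), 10(W), 6(W) are all W)
n=15: W (go to 12, an L position)
n=16: W (go to 13, an L position)
From 16, the L positions reachable in one move are: 13, 12. Any move reaching one of these is winning.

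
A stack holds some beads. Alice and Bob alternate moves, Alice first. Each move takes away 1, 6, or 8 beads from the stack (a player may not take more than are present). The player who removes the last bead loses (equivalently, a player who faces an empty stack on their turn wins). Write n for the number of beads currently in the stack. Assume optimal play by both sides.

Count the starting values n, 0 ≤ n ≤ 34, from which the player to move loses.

Positions with no move are W. A position that does have a move is losing for the player to move precisely when every available move leads to a winning position for the opponent. Fill in the labels:
n=0: no move; the opponent has just taken the last bead and therefore loses → W
n=1: only reaches 0(W), which is W → L
n=2: reaches L-position 1 → W
n=3: only reaches 2(W), which is W → L
n=4: reaches L-position 3 → W
n=5: only reaches 4(W), which is W → L
n=6: reaches L-position 5 → W
n=7: reaches L-position 1 → W
n=8: only reaches 7(W), 2(W), 0(W), all W → L
n=9: reaches L-position 8 → W
n=10: only reaches 9(W), 4(W), 2(W), all W → L
n=11: reaches L-position 10 → W
n=12: only reaches 11(W), 6(W), 4(W), all W → L
n=13: reaches L-position 12 → W
n=14: reaches L-position 8 → W
n=15: only reaches 14(W), 9(W), 7(W), all W → L
n=16: reaches L-position 15 → W
n=17: only reaches 16(W), 11(W), 9(W), all W → L
n=18: reaches L-position 17 → W
n=19: only reaches 18(W), 13(W), 11(W), all W → L
n=20: reaches L-position 19 → W
n=21: reaches L-position 15 → W
n=22: only reaches 21(W), 16(W), 14(W), all W → L
n=23: reaches L-position 22 → W
n=24: only reaches 23(W), 18(W), 16(W), all W → L
n=25: reaches L-position 24 → W
n=26: only reaches 25(W), 20(W), 18(W), all W → L
n=27: reaches L-position 26 → W
n=28: reaches L-position 22 → W
n=29: only reaches 28(W), 23(W), 21(W), all W → L
n=30: reaches L-position 29 → W
n=31: only reaches 30(W), 25(W), 23(W), all W → L
n=32: reaches L-position 31 → W
n=33: only reaches 32(W), 27(W), 25(W), all W → L
n=34: reaches L-position 33 → W
L entries with 0 ≤ n ≤ 34: n = 1, 3, 5, 8, 10, 12, 15, 17, 19, 22, 24, 26, 29, 31, 33; that makes 15.

15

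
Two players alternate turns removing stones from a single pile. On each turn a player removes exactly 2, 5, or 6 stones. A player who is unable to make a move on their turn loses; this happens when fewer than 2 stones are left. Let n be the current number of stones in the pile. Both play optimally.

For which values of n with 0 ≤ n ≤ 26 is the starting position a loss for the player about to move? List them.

0, 1, 4, 8, 11, 12, 15, 19, 22, 23, 26

Build the W/L table. Terminal = L. A non-terminal position is W if it has a move to some L; otherwise it is L.
n=0: no move → L
n=1: no move → L
n=2: →0(L), so W
n=3: →1(L), so W
n=4: →2(W) only, which is W, so L
n=5: →0(L), so W
n=6: →4(L), so W
n=7: →1(L), so W
n=8: →6(W), 3(W), 2(W) — all W, so L
n=9: →4(L), so W
n=10: →8(L), so W
n=11: →9(W), 6(W), 5(W) — all W, so L
n=12: →10(W), 7(W), 6(W) — all W, so L
n=13: →11(L), so W
n=14: →12(L), so W
n=15: →13(W), 10(W), 9(W) — all W, so L
n=16: →11(L), so W
n=17: →15(L), so W
n=18: →12(L), so W
n=19: →17(W), 14(W), 13(W) — all W, so L
n=20: →15(L), so W
n=21: →19(L), so W
n=22: →20(W), 17(W), 16(W) — all W, so L
n=23: →21(W), 18(W), 17(W) — all W, so L
n=24: →22(L), so W
n=25: →23(L), so W
n=26: →24(W), 21(W), 20(W) — all W, so L
Reading off the rows marked L gives the requested list; there are 11 such values of n.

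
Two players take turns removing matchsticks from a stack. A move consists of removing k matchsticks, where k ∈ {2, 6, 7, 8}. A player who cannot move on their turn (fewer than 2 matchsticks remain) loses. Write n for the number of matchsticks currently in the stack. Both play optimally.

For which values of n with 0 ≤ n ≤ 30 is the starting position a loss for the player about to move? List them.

0, 1, 4, 5, 14, 15, 18, 19, 28, 29

Compute win/loss labels from the base case upward. A position with no move is L. Any other position is W if it can reach an L in one move, else L.
n=0: no move → L
n=1: no move → L
n=2: W (go to 0, an L position)
n=3: W (go to 1, an L position)
n=4: L (sole option 2(W) is W)
n=5: L (sole option 3(W) is W)
n=6: W (go to 4, an L position)
n=7: W (go to 5, an L position)
n=8: W (go to 1, an L position)
n=9: W (go to 1, an L position)
n=10: W (go to 4, an L position)
n=11: W (go to 5, an L position)
n=12: W (go to 5, an L position)
n=13: W (go to 5, an L position)
n=14: L (options 12(W), 8(W), 7(W), 6(W) are all W)
n=15: L (options 13(W), 9(W), 8(W), 7(W) are all W)
n=16: W (go to 14, an L position)
n=17: W (go to 15, an L position)
n=18: L (options 16(W), 12(W), 11(W), 10(W) are all W)
n=19: L (options 17(W), 13(W), 12(W), 11(W) are all W)
n=20: W (go to 18, an L position)
n=21: W (go to 19, an L position)
n=22: W (go to 15, an L position)
n=23: W (go to 15, an L position)
n=24: W (go to 18, an L position)
n=25: W (go to 19, an L position)
n=26: W (go to 19, an L position)
n=27: W (go to 19, an L position)
n=28: L (options 26(W), 22(W), 21(W), 20(W) are all W)
n=29: L (options 27(W), 23(W), 22(W), 21(W) are all W)
n=30: W (go to 28, an L position)
Reading off the rows marked L gives the requested list; there are 10 such values of n.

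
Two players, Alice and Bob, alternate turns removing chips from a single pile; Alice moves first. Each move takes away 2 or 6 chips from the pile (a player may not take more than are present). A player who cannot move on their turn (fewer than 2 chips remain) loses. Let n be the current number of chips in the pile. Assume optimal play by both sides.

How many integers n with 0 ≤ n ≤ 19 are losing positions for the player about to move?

Classify positions by backward induction: terminal positions (no move available) are L. From any other position, the mover wins iff some move reaches an L.
n=0: no move → L
n=1: no move → L
n=2: can move to 0, which is L ⇒ W
n=3: can move to 1, which is L ⇒ W
n=4: the only move is to 2(W), a W ⇒ L
n=5: the only move is to 3(W), a W ⇒ L
n=6: can move to 4, which is L ⇒ W
n=7: can move to 5, which is L ⇒ W
n=8: moves to 6(W), 2(W); every one is W ⇒ L
n=9: moves to 7(W), 3(W); every one is W ⇒ L
n=10: can move to 8, which is L ⇒ W
n=11: can move to 9, which is L ⇒ W
n=12: moves to 10(W), 6(W); every one is W ⇒ L
n=13: moves to 11(W), 7(W); every one is W ⇒ L
n=14: can move to 12, which is L ⇒ W
n=15: can move to 13, which is L ⇒ W
n=16: moves to 14(W), 10(W); every one is W ⇒ L
n=17: moves to 15(W), 11(W); every one is W ⇒ L
n=18: can move to 16, which is L ⇒ W
n=19: can move to 17, which is L ⇒ W
L entries with 0 ≤ n ≤ 19: n = 0, 1, 4, 5, 8, 9, 12, 13, 16, 17; that makes 10.

10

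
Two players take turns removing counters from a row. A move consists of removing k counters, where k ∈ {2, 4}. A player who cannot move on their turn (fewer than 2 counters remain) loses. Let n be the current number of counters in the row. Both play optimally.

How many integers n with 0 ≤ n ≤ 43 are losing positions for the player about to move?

16

Classify positions by backward induction: terminal positions (no move available) are L. From any other position, the mover wins iff some move reaches an L.
n=0: no move → L
n=1: no move → L
n=2: →0(L), so W
n=3: →1(L), so W
n=4: →0(L), so W
n=5: →1(L), so W
n=6: →4(W), 2(W) — all W, so L
n=7: →5(W), 3(W) — all W, so L
n=8: →6(L), so W
n=9: →7(L), so W
n=10: →6(L), so W
n=11: →7(L), so W
n=12: →10(W), 8(W) — all W, so L
n=13: →11(W), 9(W) — all W, so L
n=14: →12(L), so W
n=15: →13(L), so W
n=16: →12(L), so W
n=17: →13(L), so W
n=18: →16(W), 14(W) — all W, so L
n=19: →17(W), 15(W) — all W, so L
n=20: →18(L), so W
n=21: →19(L), so W
n=22: →18(L), so W
n=23: →19(L), so W
n=24: →22(W), 20(W) — all W, so L
n=25: →23(W), 21(W) — all W, so L
n=26: →24(L), so W
n=27: →25(L), so W
n=28: →24(L), so W
n=29: →25(L), so W
n=30: →28(W), 26(W) — all W, so L
n=31: →29(W), 27(W) — all W, so L
n=32: →30(L), so W
n=33: →31(L), so W
n=34: →30(L), so W
n=35: →31(L), so W
n=36: →34(W), 32(W) — all W, so L
n=37: →35(W), 33(W) — all W, so L
n=38: →36(L), so W
n=39: →37(L), so W
n=40: →36(L), so W
n=41: →37(L), so W
n=42: →40(W), 38(W) — all W, so L
n=43: →41(W), 39(W) — all W, so L
L entries with 0 ≤ n ≤ 43: n = 0, 1, 6, 7, 12, 13, 18, 19, 24, 25, 30, 31, 36, 37, 42, 43; that makes 16.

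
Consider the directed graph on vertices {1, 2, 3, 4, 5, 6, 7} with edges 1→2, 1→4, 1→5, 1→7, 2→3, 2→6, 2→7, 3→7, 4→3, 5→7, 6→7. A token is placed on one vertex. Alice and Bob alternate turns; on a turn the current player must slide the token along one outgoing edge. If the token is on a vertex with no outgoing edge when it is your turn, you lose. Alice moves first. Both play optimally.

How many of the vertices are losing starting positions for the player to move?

Work bottom-up. With no move the player to move loses. Otherwise the position is W if at least one move leads to an L position for the opponent, and L if every move leads to a W.
Every edge goes from a vertex to one that appears earlier in the order 7, 3, 6, 2, 5, 4, 1, so processing vertices in that order labels each vertex after all of its successors.
7: no outgoing edge → L
3: can move to 7, which is L ⇒ W
6: can move to 7, which is L ⇒ W
2: can move to 7, which is L ⇒ W
5: can move to 7, which is L ⇒ W
4: the only move is to 3(W), a W ⇒ L
1: can move to 4, which is L ⇒ W
The L vertices are 4, 7; that is 2 in all.

2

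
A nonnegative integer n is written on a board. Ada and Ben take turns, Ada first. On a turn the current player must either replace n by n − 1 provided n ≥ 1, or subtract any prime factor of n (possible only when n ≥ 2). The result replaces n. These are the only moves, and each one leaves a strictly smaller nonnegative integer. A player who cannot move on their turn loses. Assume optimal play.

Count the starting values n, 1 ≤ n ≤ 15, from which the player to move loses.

Use the standard recursion: the mover loses at a terminal position; elsewhere, the mover wins exactly when some move hands the opponent an L position.
n=0: no move → L
n=1: →0(L), so W
n=2: →0(L), so W
n=3: →0(L), so W
n=4: →2(W), 3(W) — all W, so L
n=5: →0(L), so W
n=6: →4(L), so W
n=7: →0(L), so W
n=8: →6(W), 7(W) — all W, so L
n=9: →8(L), so W
n=10: →8(L), so W
n=11: →0(L), so W
n=12: →9(W), 10(W), 11(W) — all W, so L
n=13: →0(L), so W
n=14: →12(L), so W
n=15: →12(L), so W
L entries with 1 ≤ n ≤ 15 (n=0 is outside the asked range and is not counted): n = 4, 8, 12; that makes 3.

3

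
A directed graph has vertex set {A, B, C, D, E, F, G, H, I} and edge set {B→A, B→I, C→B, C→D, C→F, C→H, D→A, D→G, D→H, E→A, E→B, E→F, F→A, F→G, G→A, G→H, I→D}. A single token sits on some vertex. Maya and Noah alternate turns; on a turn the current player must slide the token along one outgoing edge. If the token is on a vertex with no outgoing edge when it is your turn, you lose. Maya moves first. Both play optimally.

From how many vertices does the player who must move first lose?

3

Build the W/L table. Terminal = L. A non-terminal position is W if it has a move to some L; otherwise it is L.
Every edge goes from a vertex to one that appears earlier in the order A, H, G, D, F, I, B, C, E, so processing vertices in that order labels each vertex after all of its successors.
A: no outgoing edge → L
H: no outgoing edge → L
G: can move to H, which is L ⇒ W
D: can move to H, which is L ⇒ W
F: can move to A, which is L ⇒ W
I: the only move is to D(W), a W ⇒ L
B: can move to I, which is L ⇒ W
C: can move to H, which is L ⇒ W
E: can move to A, which is L ⇒ W
The L vertices are A, H, I; that is 3 in all.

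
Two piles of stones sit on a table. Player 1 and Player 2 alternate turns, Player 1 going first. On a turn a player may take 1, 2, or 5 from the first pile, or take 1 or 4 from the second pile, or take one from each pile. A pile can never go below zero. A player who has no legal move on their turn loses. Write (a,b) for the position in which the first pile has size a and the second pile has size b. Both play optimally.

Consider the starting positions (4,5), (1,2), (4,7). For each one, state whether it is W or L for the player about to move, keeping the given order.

Compute win/loss labels from the base case upward. A position with no move is L. Any other position is W if it can reach an L in one move, else L.
No move ever increases a pile, so every position that can arise here has a ≤ 4 and b ≤ 7; it is enough to label the cells with 0 ≤ a ≤ 4 and 0 ≤ b ≤ 7.
Every move lowers a or b (never raises either), so fill the grid row by row in increasing a, and left to right within a row: each cell's successors are then already labelled.
      b=0  b=1  b=2  b=3  b=4  b=5  b=6  b=7
a=0:    L    W    L    W    W    L    W    L
a=1:    W    W    W    W    L    W    W    W
a=2:    W    L    W    L    W    W    L    W
a=3:    L    W    W    W    W    L    W    W
a=4:    W    W    L    W    L    W    W    L
Cells with no legal move (terminal, hence L): (0,0).
The remaining L cells, each justified by listing all of its moves:
(0,2): →(0,1)(W) only, which is W, so L
(0,5): →(0,4)(W), (0,1)(W) — all W, so L
(0,7): →(0,6)(W), (0,3)(W) — all W, so L
(1,4): →(0,4)(W), (1,3)(W), (1,0)(W), (0,3)(W) — all W, so L
(2,1): →(1,1)(W), (0,1)(W), (2,0)(W), (1,0)(W) — all W, so L
(2,3): →(1,3)(W), (0,3)(W), (2,2)(W), (1,2)(W) — all W, so L
(2,6): →(1,6)(W), (0,6)(W), (2,5)(W), (2,2)(W), (1,5)(W) — all W, so L
(3,0): →(2,0)(W), (1,0)(W) — all W, so L
(3,5): →(2,5)(W), (1,5)(W), (3,4)(W), (3,1)(W), (2,4)(W) — all W, so L
(4,2): →(3,2)(W), (2,2)(W), (4,1)(W), (3,1)(W) — all W, so L
(4,4): →(3,4)(W), (2,4)(W), (4,3)(W), (4,0)(W), (3,3)(W) — all W, so L
(4,7): →(3,7)(W), (2,7)(W), (4,6)(W), (4,3)(W), (3,6)(W) — all W, so L
Every other cell has at least one move into one of the L cells above, so it is W.
(4,5): the move to (3,5) reaches an L cell, so W
(1,2): the move to (0,2) reaches an L cell, so W
(4,7): one of the L cells justified above, so L

(4,5): W, (1,2): W, (4,7): L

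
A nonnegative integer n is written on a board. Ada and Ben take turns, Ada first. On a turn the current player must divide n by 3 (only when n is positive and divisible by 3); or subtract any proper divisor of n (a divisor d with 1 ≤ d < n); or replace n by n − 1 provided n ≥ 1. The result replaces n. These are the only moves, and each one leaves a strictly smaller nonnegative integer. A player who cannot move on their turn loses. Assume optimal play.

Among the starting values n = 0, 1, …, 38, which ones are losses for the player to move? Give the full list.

0, 2, 5, 7, 9, 11, 13, 16, 19, 23, 25, 28, 31, 34, 37

Classify positions by backward induction: terminal positions (no move available) are L. From any other position, the mover wins iff some move reaches an L.
n=0: no move → L
n=1: reaches L-position 0 → W
n=2: only reaches 1(W), which is W → L
n=3: reaches L-position 2 → W
n=4: reaches L-position 2 → W
n=5: only reaches 4(W), which is W → L
n=6: reaches L-position 2 → W
n=7: only reaches 6(W), which is W → L
n=8: reaches L-position 7 → W
n=9: only reaches 3(W), 6(W), 8(W), all W → L
n=10: reaches L-position 5 → W
n=11: only reaches 10(W), which is W → L
n=12: reaches L-position 9 → W
n=13: only reaches 12(W), which is W → L
n=14: reaches L-position 7 → W
n=15: reaches L-position 5 → W
n=16: only reaches 8(W), 12(W), 14(W), 15(W), all W → L
n=17: reaches L-position 16 → W
n=18: reaches L-position 9 → W
n=19: only reaches 18(W), which is W → L
n=20: reaches L-position 16 → W
n=21: reaches L-position 7 → W
n=22: reaches L-position 11 → W
n=23: only reaches 22(W), which is W → L
n=24: reaches L-position 16 → W
n=25: only reaches 20(W), 24(W), all W → L
n=26: reaches L-position 13 → W
n=27: reaches L-position 9 → W
n=28: only reaches 14(W), 21(W), 24(W), 26(W), 27(W), all W → L
n=29: reaches L-position 28 → W
n=30: reaches L-position 25 → W
n=31: only reaches 30(W), which is W → L
n=32: reaches L-position 16 → W
n=33: reaches L-position 11 → W
n=34: only reaches 17(W), 32(W), 33(W), all W → L
n=35: reaches L-position 28 → W
n=36: reaches L-position 34 → W
n=37: only reaches 36(W), which is W → L
n=38: reaches L-position 19 → W
The losing starting values of n are exactly the entries labelled L in this table (15 of them).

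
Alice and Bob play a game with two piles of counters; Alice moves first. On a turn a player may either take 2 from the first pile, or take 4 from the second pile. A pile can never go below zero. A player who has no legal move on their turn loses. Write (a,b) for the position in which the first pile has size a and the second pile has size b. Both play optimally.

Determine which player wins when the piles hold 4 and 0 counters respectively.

Bob wins.

Positions with no move are L. A position that does have a move is losing for the player to move precisely when every available move leads to a winning position for the opponent. Fill in the labels:
No move ever increases a pile, so every position that can arise here has a ≤ 4 and b ≤ 0; it is enough to label the cells with 0 ≤ a ≤ 4 and 0 ≤ b ≤ 0.
Every move lowers a or b (never raises either), so fill the grid row by row in increasing a, and left to right within a row: each cell's successors are then already labelled.
      b=0
a=0:    L
a=1:    L
a=2:    W
a=3:    W
a=4:    L
Cells with no legal move (terminal, hence L): (0,0), (1,0).
The remaining L cells, each justified by listing all of its moves:
(4,0): the only move is to (2,0)(W), a W ⇒ L
Every other cell has at least one move into one of the L cells above, so it is W.
Every move from (4,0) reaches a W position, so the mover loses.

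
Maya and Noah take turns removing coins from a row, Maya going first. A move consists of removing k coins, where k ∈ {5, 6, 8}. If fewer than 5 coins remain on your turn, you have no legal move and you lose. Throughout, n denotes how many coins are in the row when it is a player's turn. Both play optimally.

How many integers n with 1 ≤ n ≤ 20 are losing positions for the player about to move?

9

Classify positions by backward induction: terminal positions (no move available) are L. From any other position, the mover wins iff some move reaches an L.
n=0: no move → L
n=1: no move → L
n=2: no move → L
n=3: no move → L
n=4: no move → L
n=5: W (go to 0, an L position)
n=6: W (go to 1, an L position)
n=7: W (go to 2, an L position)
n=8: W (go to 3, an L position)
n=9: W (go to 4, an L position)
n=10: W (go to 4, an L position)
n=11: W (go to 3, an L position)
n=12: W (go to 4, an L position)
n=13: L (options 8(W), 7(W), 5(W) are all W)
n=14: L (options 9(W), 8(W), 6(W) are all W)
n=15: L (options 10(W), 9(W), 7(W) are all W)
n=16: L (options 11(W), 10(W), 8(W) are all W)
n=17: L (options 12(W), 11(W), 9(W) are all W)
n=18: W (go to 13, an L position)
n=19: W (go to 14, an L position)
n=20: W (go to 15, an L position)
L entries with 1 ≤ n ≤ 20 (n=0 is outside the asked range and is not counted): n = 1, 2, 3, 4, 13, 14, 15, 16, 17; that makes 9.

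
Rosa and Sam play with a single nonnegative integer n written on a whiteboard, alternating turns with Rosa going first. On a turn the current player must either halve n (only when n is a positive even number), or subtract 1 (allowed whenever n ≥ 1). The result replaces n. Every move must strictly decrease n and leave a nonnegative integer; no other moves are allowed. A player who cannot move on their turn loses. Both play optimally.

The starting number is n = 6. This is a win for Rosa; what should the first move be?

Positions with no move are L. A position that does have a move is losing for the player to move precisely when every available move leads to a winning position for the opponent. Fill in the labels:
n=0: no move → L
n=1: W (go to 0, an L position)
n=2: L (sole option 1(W) is W)
n=3: W (go to 2, an L position)
n=4: W (go to 2, an L position)
n=5: L (sole option 4(W) is W)
n=6: W (go to 5, an L position)
From 6, the L positions reachable in one move are: 5.

Move to 5.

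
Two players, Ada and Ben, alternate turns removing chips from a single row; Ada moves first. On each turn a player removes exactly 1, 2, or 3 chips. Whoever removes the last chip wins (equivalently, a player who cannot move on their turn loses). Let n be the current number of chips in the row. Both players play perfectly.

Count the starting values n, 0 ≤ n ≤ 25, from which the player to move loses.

7

Classify positions by backward induction: terminal positions (no move available) are L. From any other position, the mover wins iff some move reaches an L.
n=0: no move → L
n=1: W (go to 0, an L position)
n=2: W (go to 0, an L position)
n=3: W (go to 0, an L position)
n=4: L (options 3(W), 2(W), 1(W) are all W)
n=5: W (go to 4, an L position)
n=6: W (go to 4, an L position)
n=7: W (go to 4, an L position)
n=8: L (options 7(W), 6(W), 5(W) are all W)
n=9: W (go to 8, an L position)
n=10: W (go to 8, an L position)
n=11: W (go to 8, an L position)
n=12: L (options 11(W), 10(W), 9(W) are all W)
n=13: W (go to 12, an L position)
n=14: W (go to 12, an L position)
n=15: W (go to 12, an L position)
n=16: L (options 15(W), 14(W), 13(W) are all W)
n=17: W (go to 16, an L position)
n=18: W (go to 16, an L position)
n=19: W (go to 16, an L position)
n=20: L (options 19(W), 18(W), 17(W) are all W)
n=21: W (go to 20, an L position)
n=22: W (go to 20, an L position)
n=23: W (go to 20, an L position)
n=24: L (options 23(W), 22(W), 21(W) are all W)
n=25: W (go to 24, an L position)
L entries with 0 ≤ n ≤ 25: n = 0, 4, 8, 12, 16, 20, 24; that makes 7.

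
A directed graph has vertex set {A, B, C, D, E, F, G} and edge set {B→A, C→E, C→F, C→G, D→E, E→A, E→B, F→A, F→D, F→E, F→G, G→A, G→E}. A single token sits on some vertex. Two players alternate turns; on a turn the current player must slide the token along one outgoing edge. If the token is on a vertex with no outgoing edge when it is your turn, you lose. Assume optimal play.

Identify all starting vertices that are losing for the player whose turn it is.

Compute win/loss labels from the base case upward. A position with no move is L. Any other position is W if it can reach an L in one move, else L.
Every edge goes from a vertex to one that appears earlier in the order A, B, E, D, G, F, C, so processing vertices in that order labels each vertex after all of its successors.
A: no outgoing edge → L
B: can move to A, which is L ⇒ W
E: can move to A, which is L ⇒ W
D: the only move is to E(W), a W ⇒ L
G: can move to A, which is L ⇒ W
F: can move to D, which is L ⇒ W
C: moves to F(W), G(W), E(W); every one is W ⇒ L
Reading off the rows marked L gives the requested list; there are 3 such vertices.

A, C, D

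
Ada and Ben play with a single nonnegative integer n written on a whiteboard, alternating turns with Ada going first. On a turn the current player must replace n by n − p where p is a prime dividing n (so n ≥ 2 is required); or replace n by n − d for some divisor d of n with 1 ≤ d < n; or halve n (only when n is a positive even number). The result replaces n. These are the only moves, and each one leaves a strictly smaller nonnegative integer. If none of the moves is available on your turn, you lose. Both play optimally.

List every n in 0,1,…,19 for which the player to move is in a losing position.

0, 1, 4, 9, 14

Compute win/loss labels from the base case upward. A position with no move is L. Any other position is W if it can reach an L in one move, else L.
n=0: no move → L
n=1: no move → L
n=2: →0(L), so W
n=3: →0(L), so W
n=4: →2(W), 3(W) — all W, so L
n=5: →0(L), so W
n=6: →4(L), so W
n=7: →0(L), so W
n=8: →4(L), so W
n=9: →6(W), 8(W) — all W, so L
n=10: →9(L), so W
n=11: →0(L), so W
n=12: →9(L), so W
n=13: →0(L), so W
n=14: →7(W), 12(W), 13(W) — all W, so L
n=15: →14(L), so W
n=16: →14(L), so W
n=17: →0(L), so W
n=18: →9(L), so W
n=19: →0(L), so W
Reading off the rows marked L gives the requested list; there are 5 such values of n.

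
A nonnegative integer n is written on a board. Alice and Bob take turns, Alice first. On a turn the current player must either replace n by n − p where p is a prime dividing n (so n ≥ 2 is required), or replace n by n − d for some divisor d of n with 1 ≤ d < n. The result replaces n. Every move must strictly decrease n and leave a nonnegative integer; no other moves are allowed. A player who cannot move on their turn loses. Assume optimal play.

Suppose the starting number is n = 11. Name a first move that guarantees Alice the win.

Move to 0.

Use the standard recursion: the mover loses at a terminal position; elsewhere, the mover wins exactly when some move hands the opponent an L position.
n=0: no move → L
n=1: no move → L
n=2: reaches L-position 0 → W
n=3: reaches L-position 0 → W
n=4: only reaches 2(W), 3(W), all W → L
n=5: reaches L-position 0 → W
n=6: reaches L-position 4 → W
n=7: reaches L-position 0 → W
n=8: reaches L-position 4 → W
n=9: only reaches 6(W), 8(W), all W → L
n=10: reaches L-position 9 → W
n=11: reaches L-position 0 → W
From 11, the L positions reachable in one move are: 0.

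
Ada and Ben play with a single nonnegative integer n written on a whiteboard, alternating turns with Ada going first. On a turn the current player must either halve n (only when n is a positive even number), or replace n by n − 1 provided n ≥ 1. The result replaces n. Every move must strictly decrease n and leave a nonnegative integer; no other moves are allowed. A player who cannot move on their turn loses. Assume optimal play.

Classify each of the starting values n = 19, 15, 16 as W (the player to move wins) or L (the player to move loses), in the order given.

Compute win/loss labels from the base case upward. A position with no move is L. Any other position is W if it can reach an L in one move, else L.
n=0: no move → L
n=1: can move to 0, which is L ⇒ W
n=2: the only move is to 1(W), a W ⇒ L
n=3: can move to 2, which is L ⇒ W
n=4: can move to 2, which is L ⇒ W
n=5: the only move is to 4(W), a W ⇒ L
n=6: can move to 5, which is L ⇒ W
n=7: the only move is to 6(W), a W ⇒ L
n=8: can move to 7, which is L ⇒ W
n=9: the only move is to 8(W), a W ⇒ L
n=10: can move to 5, which is L ⇒ W
n=11: the only move is to 10(W), a W ⇒ L
n=12: can move to 11, which is L ⇒ W
n=13: the only move is to 12(W), a W ⇒ L
n=14: can move to 7, which is L ⇒ W
n=15: the only move is to 14(W), a W ⇒ L
n=16: can move to 15, which is L ⇒ W
n=17: the only move is to 16(W), a W ⇒ L
n=18: can move to 9, which is L ⇒ W
n=19: the only move is to 18(W), a W ⇒ L

19: L, 15: L, 16: W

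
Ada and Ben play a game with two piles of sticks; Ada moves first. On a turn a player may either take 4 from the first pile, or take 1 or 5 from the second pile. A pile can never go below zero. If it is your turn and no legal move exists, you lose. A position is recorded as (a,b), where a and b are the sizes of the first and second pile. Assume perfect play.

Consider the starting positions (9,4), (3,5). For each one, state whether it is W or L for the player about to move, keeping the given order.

(9,4): L, (3,5): W

Positions with no move are L. A position that does have a move is losing for the player to move precisely when every available move leads to a winning position for the opponent. Fill in the labels:
No move ever increases a pile, so every position that can arise here has a ≤ 9 and b ≤ 5; it is enough to label the cells with 0 ≤ a ≤ 9 and 0 ≤ b ≤ 5.
Every move lowers a or b (never raises either), so fill the grid row by row in increasing a, and left to right within a row: each cell's successors are then already labelled.
      b=0  b=1  b=2  b=3  b=4  b=5
a=0:    L    W    L    W    L    W
a=1:    L    W    L    W    L    W
a=2:    L    W    L    W    L    W
a=3:    L    W    L    W    L    W
a=4:    W    L    W    L    W    L
a=5:    W    L    W    L    W    L
a=6:    W    L    W    L    W    L
a=7:    W    L    W    L    W    L
a=8:    L    W    L    W    L    W
a=9:    L    W    L    W    L    W
Cells with no legal move (terminal, hence L): (0,0), (1,0), (2,0), (3,0).
The remaining L cells, each justified by listing all of its moves:
(0,2): the only move is to (0,1)(W), a W ⇒ L
(0,4): the only move is to (0,3)(W), a W ⇒ L
(1,2): the only move is to (1,1)(W), a W ⇒ L
(1,4): the only move is to (1,3)(W), a W ⇒ L
(2,2): the only move is to (2,1)(W), a W ⇒ L
(2,4): the only move is to (2,3)(W), a W ⇒ L
(3,2): the only move is to (3,1)(W), a W ⇒ L
(3,4): the only move is to (3,3)(W), a W ⇒ L
(4,1): moves to (0,1)(W), (4,0)(W); every one is W ⇒ L
(4,3): moves to (0,3)(W), (4,2)(W); every one is W ⇒ L
(4,5): moves to (0,5)(W), (4,4)(W), (4,0)(W); every one is W ⇒ L
(5,1): moves to (1,1)(W), (5,0)(W); every one is W ⇒ L
(5,3): moves to (1,3)(W), (5,2)(W); every one is W ⇒ L
(5,5): moves to (1,5)(W), (5,4)(W), (5,0)(W); every one is W ⇒ L
(6,1): moves to (2,1)(W), (6,0)(W); every one is W ⇒ L
(6,3): moves to (2,3)(W), (6,2)(W); every one is W ⇒ L
(6,5): moves to (2,5)(W), (6,4)(W), (6,0)(W); every one is W ⇒ L
(7,1): moves to (3,1)(W), (7,0)(W); every one is W ⇒ L
(7,3): moves to (3,3)(W), (7,2)(W); every one is W ⇒ L
(7,5): moves to (3,5)(W), (7,4)(W), (7,0)(W); every one is W ⇒ L
(8,0): the only move is to (4,0)(W), a W ⇒ L
(8,2): moves to (4,2)(W), (8,1)(W); every one is W ⇒ L
(8,4): moves to (4,4)(W), (8,3)(W); every one is W ⇒ L
(9,0): the only move is to (5,0)(W), a W ⇒ L
(9,2): moves to (5,2)(W), (9,1)(W); every one is W ⇒ L
(9,4): moves to (5,4)(W), (9,3)(W); every one is W ⇒ L
Every other cell has at least one move into one of the L cells above, so it is W.
(9,4): one of the L cells justified above, so L
(3,5): the move to (3,4) reaches an L cell, so W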